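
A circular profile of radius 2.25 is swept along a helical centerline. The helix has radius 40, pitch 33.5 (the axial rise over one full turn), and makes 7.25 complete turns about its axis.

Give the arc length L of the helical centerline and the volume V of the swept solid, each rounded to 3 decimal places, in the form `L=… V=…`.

L=1838.239 V=29235.931

2πR = 2π·40 = 251.327412
per-turn = √(251.327412² + 33.5²) = √(63165.4682 + 1122.25) = √64287.7182 = 253.550228
L = 7.25 × 253.550228 = 1838.239154
V = π·2.25² × L = 15.904313 × 1838.239154 = 29235.930518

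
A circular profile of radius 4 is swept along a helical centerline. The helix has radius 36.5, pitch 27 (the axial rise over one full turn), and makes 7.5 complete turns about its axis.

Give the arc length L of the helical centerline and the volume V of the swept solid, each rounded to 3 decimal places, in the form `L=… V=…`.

L=1731.901 V=87054.851

2πR = 2π·36.5 = 229.336264
per-turn = √(229.336264² + 27²) = √(52595.1219 + 729) = √53324.1219 = 230.920163
L = 7.5 × 230.920163 = 1731.901225
V = π·4² × L = 50.265482 × 1731.901225 = 87054.850659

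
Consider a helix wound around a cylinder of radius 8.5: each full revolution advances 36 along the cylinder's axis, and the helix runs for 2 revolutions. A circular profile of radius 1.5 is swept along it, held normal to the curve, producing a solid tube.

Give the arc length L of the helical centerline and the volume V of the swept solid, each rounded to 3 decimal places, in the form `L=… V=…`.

L=128.815 V=910.538

2πR = 2π·8.5 = 53.407075
per-turn = √(53.407075² + 36²) = √(2852.3157 + 1296) = √4148.3157 = 64.407419
L = 2 × 64.407419 = 128.814839
V = π·1.5² × L = 7.068583 × 128.814839 = 910.538440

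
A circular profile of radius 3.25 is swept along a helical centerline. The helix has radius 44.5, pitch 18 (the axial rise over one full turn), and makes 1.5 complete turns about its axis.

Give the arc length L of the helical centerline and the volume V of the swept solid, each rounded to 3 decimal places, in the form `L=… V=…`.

L=420.271 V=13945.877

2πR = 2π·44.5 = 279.601746
per-turn = √(279.601746² + 18²) = √(78177.1365 + 324) = √78501.1365 = 280.180543
L = 1.5 × 280.180543 = 420.270814
V = π·3.25² × L = 33.183072 × 420.270814 = 13945.876848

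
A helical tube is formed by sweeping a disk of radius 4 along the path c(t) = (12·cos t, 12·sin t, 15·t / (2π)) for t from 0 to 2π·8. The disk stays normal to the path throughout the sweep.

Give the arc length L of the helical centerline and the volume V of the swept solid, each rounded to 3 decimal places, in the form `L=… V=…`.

L=615.007 V=30913.603

2πR = 2π·12 = 75.398224
per-turn = √(75.398224² + 15²) = √(5684.8921 + 225) = √5909.8921 = 76.875823
L = 8 × 76.875823 = 615.006583
V = π·4² × L = 50.265482 × 615.006583 = 30913.602589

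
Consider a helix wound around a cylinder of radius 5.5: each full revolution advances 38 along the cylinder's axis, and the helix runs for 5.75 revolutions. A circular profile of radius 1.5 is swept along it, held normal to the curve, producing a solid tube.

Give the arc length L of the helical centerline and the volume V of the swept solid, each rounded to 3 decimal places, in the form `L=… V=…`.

L=295.341 V=2087.641

2πR = 2π·5.5 = 34.557519
per-turn = √(34.557519² + 38²) = √(1194.2221 + 1444) = √2638.2221 = 51.363627
L = 5.75 × 51.363627 = 295.340853
V = π·1.5² × L = 7.068583 × 295.340853 = 2087.641469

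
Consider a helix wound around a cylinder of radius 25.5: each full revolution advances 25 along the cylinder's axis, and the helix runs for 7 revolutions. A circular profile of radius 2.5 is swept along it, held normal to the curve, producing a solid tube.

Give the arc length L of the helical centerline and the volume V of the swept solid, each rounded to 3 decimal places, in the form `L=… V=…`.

2πR = 2π·25.5 = 160.221225
per-turn = √(160.221225² + 25²) = √(25670.8410 + 625) = √26295.8410 = 162.159924
L = 7 × 162.159924 = 1135.119470
V = π·2.5² × L = 19.634954 × 1135.119470 = 22288.018676

L=1135.119 V=22288.019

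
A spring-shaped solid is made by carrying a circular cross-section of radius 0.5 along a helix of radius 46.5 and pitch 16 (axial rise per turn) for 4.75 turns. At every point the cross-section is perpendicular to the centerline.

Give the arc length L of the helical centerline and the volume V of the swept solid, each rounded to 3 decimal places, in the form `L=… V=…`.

L=1389.878 V=1091.608

2πR = 2π·46.5 = 292.168117
per-turn = √(292.168117² + 16²) = √(85362.2085 + 256) = √85618.2085 = 292.605893
L = 4.75 × 292.605893 = 1389.877991
V = π·0.5² × L = 0.785398 × 1389.877991 = 1091.607621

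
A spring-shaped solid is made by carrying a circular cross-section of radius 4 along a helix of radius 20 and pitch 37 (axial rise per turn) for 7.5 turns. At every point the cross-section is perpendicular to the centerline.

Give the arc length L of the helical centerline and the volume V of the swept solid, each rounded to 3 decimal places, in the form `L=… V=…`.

2πR = 2π·20 = 125.663706
per-turn = √(125.663706² + 37²) = √(15791.3670 + 1369) = √17160.3670 = 130.997584
L = 7.5 × 130.997584 = 982.481881
V = π·4² × L = 50.265482 × 982.481881 = 49384.925744

L=982.482 V=49384.926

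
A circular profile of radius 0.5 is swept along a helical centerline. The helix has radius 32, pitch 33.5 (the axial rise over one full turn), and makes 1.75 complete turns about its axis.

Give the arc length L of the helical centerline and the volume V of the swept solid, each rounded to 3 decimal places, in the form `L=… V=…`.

L=356.709 V=280.158

2πR = 2π·32 = 201.061930
per-turn = √(201.061930² + 33.5²) = √(40425.8996 + 1122.25) = √41548.1496 = 203.833632
L = 1.75 × 203.833632 = 356.708856
V = π·0.5² × L = 0.785398 × 356.708856 = 280.158481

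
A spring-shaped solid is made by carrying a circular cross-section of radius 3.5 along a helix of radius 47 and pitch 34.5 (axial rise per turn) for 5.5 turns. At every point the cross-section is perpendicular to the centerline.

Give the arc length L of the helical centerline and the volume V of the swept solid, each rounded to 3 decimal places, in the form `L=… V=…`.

2πR = 2π·47 = 295.309709
per-turn = √(295.309709² + 34.5²) = √(87207.8245 + 1190.25) = √88398.0745 = 297.318137
L = 5.5 × 297.318137 = 1635.249753
V = π·3.5² × L = 38.484510 × 1635.249753 = 62931.785466

L=1635.250 V=62931.785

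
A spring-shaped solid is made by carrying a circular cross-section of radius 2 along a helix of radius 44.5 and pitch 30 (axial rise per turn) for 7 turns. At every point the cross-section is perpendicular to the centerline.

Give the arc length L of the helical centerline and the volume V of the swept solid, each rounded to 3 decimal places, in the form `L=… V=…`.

L=1968.446 V=24736.222

2πR = 2π·44.5 = 279.601746
per-turn = √(279.601746² + 30²) = √(78177.1365 + 900) = √79077.1365 = 281.206573
L = 7 × 281.206573 = 1968.446008
V = π·2² × L = 12.566371 × 1968.446008 = 24736.222071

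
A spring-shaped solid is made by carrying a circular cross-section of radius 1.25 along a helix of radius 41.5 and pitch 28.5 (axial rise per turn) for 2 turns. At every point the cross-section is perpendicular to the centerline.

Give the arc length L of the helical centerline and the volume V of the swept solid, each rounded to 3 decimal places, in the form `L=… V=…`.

2πR = 2π·41.5 = 260.752190
per-turn = √(260.752190² + 28.5²) = √(67991.7047 + 812.25) = √68803.9547 = 262.305079
L = 2 × 262.305079 = 524.610159
V = π·1.25² × L = 4.908739 × 524.610159 = 2575.174096

L=524.610 V=2575.174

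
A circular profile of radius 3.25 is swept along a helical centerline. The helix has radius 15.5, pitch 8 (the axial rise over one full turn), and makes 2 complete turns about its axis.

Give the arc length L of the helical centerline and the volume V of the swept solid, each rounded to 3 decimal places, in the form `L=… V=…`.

L=195.435 V=6485.127

2πR = 2π·15.5 = 97.389372
per-turn = √(97.389372² + 8²) = √(9484.6898 + 64) = √9548.6898 = 97.717398
L = 2 × 97.717398 = 195.434796
V = π·3.25² × L = 33.183072 × 195.434796 = 6485.126971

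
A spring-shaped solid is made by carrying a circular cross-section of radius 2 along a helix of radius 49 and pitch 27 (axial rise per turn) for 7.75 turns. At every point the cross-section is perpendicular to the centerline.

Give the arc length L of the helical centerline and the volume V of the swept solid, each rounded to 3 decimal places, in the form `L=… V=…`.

L=2395.197 V=30098.938

2πR = 2π·49 = 307.876080
per-turn = √(307.876080² + 27²) = √(94787.6807 + 729) = √95516.6807 = 309.057730
L = 7.75 × 309.057730 = 2395.197410
V = π·2² × L = 12.566371 × 2395.197410 = 30098.938348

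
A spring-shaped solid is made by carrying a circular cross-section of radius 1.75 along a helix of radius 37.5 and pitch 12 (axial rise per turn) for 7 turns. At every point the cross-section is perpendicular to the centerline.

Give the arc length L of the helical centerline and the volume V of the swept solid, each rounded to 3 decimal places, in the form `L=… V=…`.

L=1651.474 V=15889.040

2πR = 2π·37.5 = 235.619449
per-turn = √(235.619449² + 12²) = √(55516.5248 + 144) = √55660.5248 = 235.924829
L = 7 × 235.924829 = 1651.473800
V = π·1.75² × L = 9.621128 × 1651.473800 = 15889.039998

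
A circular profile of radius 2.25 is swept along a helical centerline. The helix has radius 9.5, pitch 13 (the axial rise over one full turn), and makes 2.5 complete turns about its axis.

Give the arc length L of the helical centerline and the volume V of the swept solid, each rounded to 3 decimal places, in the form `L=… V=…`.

2πR = 2π·9.5 = 59.690260
per-turn = √(59.690260² + 13²) = √(3562.9272 + 169) = √3731.9272 = 61.089501
L = 2.5 × 61.089501 = 152.723754
V = π·2.25² × L = 15.904313 × 152.723754 = 2428.966351

L=152.724 V=2428.966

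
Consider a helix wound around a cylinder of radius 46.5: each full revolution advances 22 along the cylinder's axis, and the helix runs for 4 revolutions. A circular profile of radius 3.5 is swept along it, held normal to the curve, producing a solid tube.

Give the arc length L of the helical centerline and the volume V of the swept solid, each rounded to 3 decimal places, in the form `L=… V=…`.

L=1171.981 V=45103.112

2πR = 2π·46.5 = 292.168117
per-turn = √(292.168117² + 22²) = √(85362.2085 + 484) = √85846.2085 = 292.995236
L = 4 × 292.995236 = 1171.980945
V = π·3.5² × L = 38.484510 × 1171.980945 = 45103.112405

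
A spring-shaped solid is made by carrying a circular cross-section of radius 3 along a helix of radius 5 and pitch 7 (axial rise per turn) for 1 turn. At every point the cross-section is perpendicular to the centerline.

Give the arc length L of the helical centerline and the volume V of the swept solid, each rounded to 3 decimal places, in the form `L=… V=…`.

2πR = 2π·5 = 31.415927
per-turn = √(31.415927² + 7²) = √(986.9604 + 49) = √1035.9604 = 32.186339
L = 1 × 32.186339 = 32.186339
V = π·3² × L = 28.274334 × 32.186339 = 910.047305

L=32.186 V=910.047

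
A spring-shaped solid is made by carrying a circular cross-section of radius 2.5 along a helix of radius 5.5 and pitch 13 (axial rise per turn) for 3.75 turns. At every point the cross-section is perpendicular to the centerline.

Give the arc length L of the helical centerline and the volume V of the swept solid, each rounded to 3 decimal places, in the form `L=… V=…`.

L=138.457 V=2718.595

2πR = 2π·5.5 = 34.557519
per-turn = √(34.557519² + 13²) = √(1194.2221 + 169) = √1363.2221 = 36.921838
L = 3.75 × 36.921838 = 138.456893
V = π·2.5² × L = 19.634954 × 138.456893 = 2718.594738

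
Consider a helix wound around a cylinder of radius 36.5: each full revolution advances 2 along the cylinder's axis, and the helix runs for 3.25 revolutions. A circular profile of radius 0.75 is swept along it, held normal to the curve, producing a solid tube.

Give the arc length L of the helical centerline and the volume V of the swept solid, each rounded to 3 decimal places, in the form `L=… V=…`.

2πR = 2π·36.5 = 229.336264
per-turn = √(229.336264² + 2²) = √(52595.1219 + 4) = √52599.1219 = 229.344984
L = 3.25 × 229.344984 = 745.371199
V = π·0.75² × L = 1.767146 × 745.371199 = 1317.179635

L=745.371 V=1317.180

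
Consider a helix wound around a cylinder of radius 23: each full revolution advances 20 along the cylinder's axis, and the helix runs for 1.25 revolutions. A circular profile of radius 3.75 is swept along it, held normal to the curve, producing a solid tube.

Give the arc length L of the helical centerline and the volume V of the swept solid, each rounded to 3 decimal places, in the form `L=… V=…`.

L=182.363 V=8056.565

2πR = 2π·23 = 144.513262
per-turn = √(144.513262² + 20²) = √(20884.0829 + 400) = √21284.0829 = 145.890654
L = 1.25 × 145.890654 = 182.363317
V = π·3.75² × L = 44.178647 × 182.363317 = 8056.564571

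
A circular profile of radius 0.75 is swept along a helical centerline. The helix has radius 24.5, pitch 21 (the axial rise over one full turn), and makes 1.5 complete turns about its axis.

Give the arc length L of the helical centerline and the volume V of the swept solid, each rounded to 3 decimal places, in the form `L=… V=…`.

L=233.046 V=411.826

2πR = 2π·24.5 = 153.938040
per-turn = √(153.938040² + 21²) = √(23696.9202 + 441) = √24137.9202 = 155.363832
L = 1.5 × 155.363832 = 233.045747
V = π·0.75² × L = 1.767146 × 233.045747 = 411.825829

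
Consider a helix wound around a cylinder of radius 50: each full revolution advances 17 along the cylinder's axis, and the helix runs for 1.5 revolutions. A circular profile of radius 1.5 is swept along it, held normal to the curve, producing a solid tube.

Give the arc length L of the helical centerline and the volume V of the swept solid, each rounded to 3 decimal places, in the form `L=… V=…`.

2πR = 2π·50 = 314.159265
per-turn = √(314.159265² + 17²) = √(98696.0440 + 289) = √98985.0440 = 314.618887
L = 1.5 × 314.618887 = 471.928330
V = π·1.5² × L = 7.068583 × 471.928330 = 3335.864795

L=471.928 V=3335.865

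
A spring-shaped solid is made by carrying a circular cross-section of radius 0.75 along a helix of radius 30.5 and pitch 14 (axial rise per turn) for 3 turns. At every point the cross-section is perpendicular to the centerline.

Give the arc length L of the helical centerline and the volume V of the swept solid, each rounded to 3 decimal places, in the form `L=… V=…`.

2πR = 2π·30.5 = 191.637152
per-turn = √(191.637152² + 14²) = √(36724.7980 + 196) = √36920.7980 = 192.147854
L = 3 × 192.147854 = 576.443563
V = π·0.75² × L = 1.767146 × 576.443563 = 1018.659861

L=576.444 V=1018.660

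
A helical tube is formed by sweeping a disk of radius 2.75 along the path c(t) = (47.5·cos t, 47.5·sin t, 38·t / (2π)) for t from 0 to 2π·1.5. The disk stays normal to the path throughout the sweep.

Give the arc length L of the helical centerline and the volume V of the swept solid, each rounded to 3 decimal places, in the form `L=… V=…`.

2πR = 2π·47.5 = 298.451302
per-turn = √(298.451302² + 38²) = √(89073.1797 + 1444) = √90517.1797 = 300.860731
L = 1.5 × 300.860731 = 451.291097
V = π·2.75² × L = 23.758294 × 451.291097 = 10721.906766

L=451.291 V=10721.907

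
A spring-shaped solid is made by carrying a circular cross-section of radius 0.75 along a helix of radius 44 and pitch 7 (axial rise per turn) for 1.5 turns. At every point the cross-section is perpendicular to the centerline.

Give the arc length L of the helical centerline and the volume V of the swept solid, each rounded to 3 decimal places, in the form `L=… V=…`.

2πR = 2π·44 = 276.460154
per-turn = √(276.460154² + 7²) = √(76430.2165 + 49) = √76479.2165 = 276.548760
L = 1.5 × 276.548760 = 414.823140
V = π·0.75² × L = 1.767146 × 414.823140 = 733.052997

L=414.823 V=733.053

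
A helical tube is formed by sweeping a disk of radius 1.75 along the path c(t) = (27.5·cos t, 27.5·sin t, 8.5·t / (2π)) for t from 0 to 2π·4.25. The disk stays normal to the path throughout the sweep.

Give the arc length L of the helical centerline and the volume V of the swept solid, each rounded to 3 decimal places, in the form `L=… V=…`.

2πR = 2π·27.5 = 172.787596
per-turn = √(172.787596² + 8.5²) = √(29855.5533 + 72.25) = √29927.8033 = 172.996541
L = 4.25 × 172.996541 = 735.235301
V = π·1.75² × L = 9.621128 × 735.235301 = 7073.792571

L=735.235 V=7073.793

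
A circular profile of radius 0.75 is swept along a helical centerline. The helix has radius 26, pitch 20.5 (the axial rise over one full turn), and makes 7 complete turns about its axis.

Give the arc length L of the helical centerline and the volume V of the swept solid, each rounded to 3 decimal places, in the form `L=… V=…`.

2πR = 2π·26 = 163.362818
per-turn = √(163.362818² + 20.5²) = √(26687.4103 + 420.25) = √27107.6603 = 164.644041
L = 7 × 164.644041 = 1152.508288
V = π·0.75² × L = 1.767146 × 1152.508288 = 2036.650259

L=1152.508 V=2036.650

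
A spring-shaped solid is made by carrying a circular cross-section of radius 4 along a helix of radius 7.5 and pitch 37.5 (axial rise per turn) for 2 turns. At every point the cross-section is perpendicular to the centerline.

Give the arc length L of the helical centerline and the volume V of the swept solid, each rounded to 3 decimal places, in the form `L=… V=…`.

2πR = 2π·7.5 = 47.123890
per-turn = √(47.123890² + 37.5²) = √(2220.6610 + 1406.25) = √3626.9110 = 60.223841
L = 2 × 60.223841 = 120.447681
V = π·4² × L = 50.265482 × 120.447681 = 6054.360818

L=120.448 V=6054.361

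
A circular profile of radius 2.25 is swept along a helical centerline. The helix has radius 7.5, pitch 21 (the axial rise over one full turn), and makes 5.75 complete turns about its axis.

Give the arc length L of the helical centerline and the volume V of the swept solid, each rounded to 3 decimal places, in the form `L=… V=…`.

L=296.650 V=4718.013

2πR = 2π·7.5 = 47.123890
per-turn = √(47.123890² + 21²) = √(2220.6610 + 441) = √2661.6610 = 51.591288
L = 5.75 × 51.591288 = 296.649906
V = π·2.25² × L = 15.904313 × 296.649906 = 4718.012893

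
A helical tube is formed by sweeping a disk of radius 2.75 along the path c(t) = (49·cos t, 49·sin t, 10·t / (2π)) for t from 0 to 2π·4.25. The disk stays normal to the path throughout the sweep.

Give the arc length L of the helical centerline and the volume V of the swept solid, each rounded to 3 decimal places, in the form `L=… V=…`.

L=1309.163 V=31103.489

2πR = 2π·49 = 307.876080
per-turn = √(307.876080² + 10²) = √(94787.6807 + 100) = √94887.6807 = 308.038440
L = 4.25 × 308.038440 = 1309.163371
V = π·2.75² × L = 23.758294 × 1309.163371 = 31103.488843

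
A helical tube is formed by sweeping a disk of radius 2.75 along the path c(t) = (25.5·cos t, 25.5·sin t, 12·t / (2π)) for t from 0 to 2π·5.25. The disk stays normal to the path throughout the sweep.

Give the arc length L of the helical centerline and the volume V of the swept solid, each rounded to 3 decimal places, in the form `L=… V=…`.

L=843.517 V=20040.534

2πR = 2π·25.5 = 160.221225
per-turn = √(160.221225² + 12²) = √(25670.8410 + 144) = √25814.8410 = 160.669976
L = 5.25 × 160.669976 = 843.517372
V = π·2.75² × L = 23.758294 × 843.517372 = 20040.534085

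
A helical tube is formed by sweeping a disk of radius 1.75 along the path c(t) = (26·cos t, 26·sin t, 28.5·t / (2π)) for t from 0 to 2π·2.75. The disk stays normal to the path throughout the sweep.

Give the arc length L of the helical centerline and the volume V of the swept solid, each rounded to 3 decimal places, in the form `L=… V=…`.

2πR = 2π·26 = 163.362818
per-turn = √(163.362818² + 28.5²) = √(26687.4103 + 812.25) = √27499.6603 = 165.830215
L = 2.75 × 165.830215 = 456.033092
V = π·1.75² × L = 9.621128 × 456.033092 = 4387.552523

L=456.033 V=4387.553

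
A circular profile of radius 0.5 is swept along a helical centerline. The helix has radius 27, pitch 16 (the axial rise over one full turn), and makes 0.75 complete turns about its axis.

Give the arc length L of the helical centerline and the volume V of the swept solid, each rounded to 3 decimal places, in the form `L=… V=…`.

L=127.799 V=100.373

2πR = 2π·27 = 169.646003
per-turn = √(169.646003² + 16²) = √(28779.7664 + 256) = √29035.7664 = 170.398845
L = 0.75 × 170.398845 = 127.799134
V = π·0.5² × L = 0.785398 × 127.799134 = 100.373205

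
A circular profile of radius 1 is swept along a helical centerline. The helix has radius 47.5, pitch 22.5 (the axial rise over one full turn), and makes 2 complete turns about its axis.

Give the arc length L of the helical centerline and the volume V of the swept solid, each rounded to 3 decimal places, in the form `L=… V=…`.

2πR = 2π·47.5 = 298.451302
per-turn = √(298.451302² + 22.5²) = √(89073.1797 + 506.25) = √89579.4297 = 299.298229
L = 2 × 299.298229 = 598.596457
V = π·1² × L = 3.141593 × 598.596457 = 1880.546233

L=598.596 V=1880.546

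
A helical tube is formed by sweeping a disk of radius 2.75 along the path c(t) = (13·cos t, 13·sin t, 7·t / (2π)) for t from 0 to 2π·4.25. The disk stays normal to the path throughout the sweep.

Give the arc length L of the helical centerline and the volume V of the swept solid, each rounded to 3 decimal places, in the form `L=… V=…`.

L=348.418 V=8277.828

2πR = 2π·13 = 81.681409
per-turn = √(81.681409² + 7²) = √(6671.8526 + 49) = √6720.8526 = 81.980806
L = 4.25 × 81.980806 = 348.418426
V = π·2.75² × L = 23.758294 × 348.418426 = 8277.827556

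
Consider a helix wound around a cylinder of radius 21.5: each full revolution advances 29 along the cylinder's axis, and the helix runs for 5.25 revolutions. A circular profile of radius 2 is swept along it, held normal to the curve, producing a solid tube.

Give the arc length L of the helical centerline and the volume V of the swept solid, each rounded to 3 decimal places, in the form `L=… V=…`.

2πR = 2π·21.5 = 135.088484
per-turn = √(135.088484² + 29²) = √(18248.8985 + 841) = √19089.8985 = 138.166199
L = 5.25 × 138.166199 = 725.372545
V = π·2² × L = 12.566371 × 725.372545 = 9115.300229

L=725.373 V=9115.300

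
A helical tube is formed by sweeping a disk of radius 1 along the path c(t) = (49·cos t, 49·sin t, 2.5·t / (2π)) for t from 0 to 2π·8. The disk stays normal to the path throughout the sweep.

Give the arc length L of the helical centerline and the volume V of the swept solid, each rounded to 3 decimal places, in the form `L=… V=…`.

2πR = 2π·49 = 307.876080
per-turn = √(307.876080² + 2.5²) = √(94787.6807 + 6.25) = √94793.9307 = 307.886230
L = 8 × 307.886230 = 2463.089841
V = π·1² × L = 3.141593 × 2463.089841 = 7738.024948

L=2463.090 V=7738.025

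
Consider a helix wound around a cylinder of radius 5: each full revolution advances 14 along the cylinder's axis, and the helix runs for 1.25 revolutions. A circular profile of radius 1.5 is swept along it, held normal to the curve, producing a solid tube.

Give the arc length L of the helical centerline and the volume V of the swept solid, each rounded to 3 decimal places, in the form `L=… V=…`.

2πR = 2π·5 = 31.415927
per-turn = √(31.415927² + 14²) = √(986.9604 + 196) = √1182.9604 = 34.394192
L = 1.25 × 34.394192 = 42.992740
V = π·1.5² × L = 7.068583 × 42.992740 = 303.897771

L=42.993 V=303.898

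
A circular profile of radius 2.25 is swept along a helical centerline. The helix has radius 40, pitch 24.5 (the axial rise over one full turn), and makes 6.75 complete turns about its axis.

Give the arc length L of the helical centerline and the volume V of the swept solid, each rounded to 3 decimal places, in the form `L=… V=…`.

L=1704.502 V=27108.926

2πR = 2π·40 = 251.327412
per-turn = √(251.327412² + 24.5²) = √(63165.4682 + 600.25) = √63765.7182 = 252.518748
L = 6.75 × 252.518748 = 1704.501550
V = π·2.25² × L = 15.904313 × 1704.501550 = 27108.925834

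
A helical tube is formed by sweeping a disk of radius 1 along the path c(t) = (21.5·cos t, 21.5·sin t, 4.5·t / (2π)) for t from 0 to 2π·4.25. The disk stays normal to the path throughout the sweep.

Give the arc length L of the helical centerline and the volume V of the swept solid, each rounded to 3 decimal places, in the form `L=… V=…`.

2πR = 2π·21.5 = 135.088484
per-turn = √(135.088484² + 4.5²) = √(18248.8985 + 20.25) = √18269.1485 = 135.163414
L = 4.25 × 135.163414 = 574.444510
V = π·1² × L = 3.141593 × 574.444510 = 1804.670654

L=574.445 V=1804.671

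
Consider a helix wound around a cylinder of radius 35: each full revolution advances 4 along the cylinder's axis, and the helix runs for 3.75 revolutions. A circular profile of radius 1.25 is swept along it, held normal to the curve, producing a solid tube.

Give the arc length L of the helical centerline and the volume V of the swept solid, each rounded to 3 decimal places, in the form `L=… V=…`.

2πR = 2π·35 = 219.911486
per-turn = √(219.911486² + 4²) = √(48361.0616 + 16) = √48377.0616 = 219.947861
L = 3.75 × 219.947861 = 824.804479
V = π·1.25² × L = 4.908739 × 824.804479 = 4048.749518

L=824.804 V=4048.750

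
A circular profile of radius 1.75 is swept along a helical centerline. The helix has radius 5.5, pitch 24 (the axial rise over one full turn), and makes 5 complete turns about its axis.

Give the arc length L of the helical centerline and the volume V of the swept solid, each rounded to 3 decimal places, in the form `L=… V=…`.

L=210.370 V=2023.997

2πR = 2π·5.5 = 34.557519
per-turn = √(34.557519² + 24²) = √(1194.2221 + 576) = √1770.2221 = 42.074008
L = 5 × 42.074008 = 210.370039
V = π·1.75² × L = 9.621128 × 210.370039 = 2023.996968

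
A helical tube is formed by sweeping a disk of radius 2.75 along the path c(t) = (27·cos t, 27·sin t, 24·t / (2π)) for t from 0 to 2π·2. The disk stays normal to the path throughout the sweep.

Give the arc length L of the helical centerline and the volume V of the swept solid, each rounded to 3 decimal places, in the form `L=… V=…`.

2πR = 2π·27 = 169.646003
per-turn = √(169.646003² + 24²) = √(28779.7664 + 576) = √29355.7664 = 171.335246
L = 2 × 171.335246 = 342.670491
V = π·2.75² × L = 23.758294 × 342.670491 = 8141.266434

L=342.670 V=8141.266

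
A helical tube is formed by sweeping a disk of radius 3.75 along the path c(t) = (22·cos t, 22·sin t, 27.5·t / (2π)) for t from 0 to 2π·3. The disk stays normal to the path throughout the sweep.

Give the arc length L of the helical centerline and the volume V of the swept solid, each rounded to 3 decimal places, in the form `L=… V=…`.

L=422.817 V=18679.484

2πR = 2π·22 = 138.230077
per-turn = √(138.230077² + 27.5²) = √(19107.5541 + 756.25) = √19863.8041 = 140.939009
L = 3 × 140.939009 = 422.817026
V = π·3.75² × L = 44.178647 × 422.817026 = 18679.483986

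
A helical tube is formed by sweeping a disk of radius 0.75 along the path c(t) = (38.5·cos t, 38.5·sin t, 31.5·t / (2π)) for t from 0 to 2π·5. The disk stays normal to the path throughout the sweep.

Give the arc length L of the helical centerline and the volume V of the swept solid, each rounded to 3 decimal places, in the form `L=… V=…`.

L=1219.725 V=2155.431

2πR = 2π·38.5 = 241.902634
per-turn = √(241.902634² + 31.5²) = √(58516.8845 + 992.25) = √59509.1345 = 243.944942
L = 5 × 243.944942 = 1219.724708
V = π·0.75² × L = 1.767146 × 1219.724708 = 2155.431477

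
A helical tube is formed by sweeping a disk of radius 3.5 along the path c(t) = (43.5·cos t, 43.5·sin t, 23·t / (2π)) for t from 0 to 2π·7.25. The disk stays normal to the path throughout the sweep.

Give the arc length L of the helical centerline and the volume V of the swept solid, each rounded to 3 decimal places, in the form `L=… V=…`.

L=1988.563 V=76528.883

2πR = 2π·43.5 = 273.318561
per-turn = √(273.318561² + 23²) = √(74703.0357 + 529) = √75232.0357 = 274.284589
L = 7.25 × 274.284589 = 1988.563270
V = π·3.5² × L = 38.484510 × 1988.563270 = 76528.883046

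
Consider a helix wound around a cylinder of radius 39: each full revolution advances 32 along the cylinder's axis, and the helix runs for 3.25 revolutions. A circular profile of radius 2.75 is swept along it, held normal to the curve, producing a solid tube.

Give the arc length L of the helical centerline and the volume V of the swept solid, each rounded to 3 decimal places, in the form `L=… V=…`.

L=803.156 V=19081.608

2πR = 2π·39 = 245.044227
per-turn = √(245.044227² + 32²) = √(60046.6732 + 1024) = √61070.6732 = 247.124813
L = 3.25 × 247.124813 = 803.155642
V = π·2.75² × L = 23.758294 × 803.155642 = 19081.608228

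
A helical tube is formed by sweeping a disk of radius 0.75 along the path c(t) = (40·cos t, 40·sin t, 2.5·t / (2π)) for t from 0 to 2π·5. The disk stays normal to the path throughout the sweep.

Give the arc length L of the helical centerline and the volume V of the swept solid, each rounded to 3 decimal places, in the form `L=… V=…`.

L=1256.699 V=2220.771

2πR = 2π·40 = 251.327412
per-turn = √(251.327412² + 2.5²) = √(63165.4682 + 6.25) = √63171.7182 = 251.339846
L = 5 × 251.339846 = 1256.699230
V = π·0.75² × L = 1.767146 × 1256.699230 = 2220.770851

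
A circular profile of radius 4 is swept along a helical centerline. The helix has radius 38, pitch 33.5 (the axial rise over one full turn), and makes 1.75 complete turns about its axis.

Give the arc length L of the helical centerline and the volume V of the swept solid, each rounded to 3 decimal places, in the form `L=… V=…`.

L=421.925 V=21208.241

2πR = 2π·38 = 238.761042
per-turn = √(238.761042² + 33.5²) = √(57006.8350 + 1122.25) = √58129.0850 = 241.099741
L = 1.75 × 241.099741 = 421.924546
V = π·4² × L = 50.265482 × 421.924546 = 21208.240887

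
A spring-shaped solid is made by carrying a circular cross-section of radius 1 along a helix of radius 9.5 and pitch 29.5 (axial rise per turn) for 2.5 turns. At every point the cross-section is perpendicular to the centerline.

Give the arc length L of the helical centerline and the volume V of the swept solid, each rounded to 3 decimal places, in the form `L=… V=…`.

2πR = 2π·9.5 = 59.690260
per-turn = √(59.690260² + 29.5²) = √(3562.9272 + 870.25) = √4433.1772 = 66.582109
L = 2.5 × 66.582109 = 166.455272
V = π·1² × L = 3.141593 × 166.455272 = 522.934658

L=166.455 V=522.935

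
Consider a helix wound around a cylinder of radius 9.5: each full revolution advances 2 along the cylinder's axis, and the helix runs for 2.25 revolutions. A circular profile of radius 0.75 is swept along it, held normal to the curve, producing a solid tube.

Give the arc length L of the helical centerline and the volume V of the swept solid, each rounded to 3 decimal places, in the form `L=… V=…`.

L=134.378 V=237.466

2πR = 2π·9.5 = 59.690260
per-turn = √(59.690260² + 2²) = √(3562.9272 + 4) = √3566.9272 = 59.723757
L = 2.25 × 59.723757 = 134.378454
V = π·0.75² × L = 1.767146 × 134.378454 = 237.466330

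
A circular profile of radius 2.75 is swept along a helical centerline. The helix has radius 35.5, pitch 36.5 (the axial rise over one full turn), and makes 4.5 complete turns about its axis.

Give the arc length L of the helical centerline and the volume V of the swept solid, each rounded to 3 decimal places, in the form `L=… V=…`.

L=1017.089 V=24164.297

2πR = 2π·35.5 = 223.053078
per-turn = √(223.053078² + 36.5²) = √(49752.6758 + 1332.25) = √51084.9258 = 226.019746
L = 4.5 × 226.019746 = 1017.088859
V = π·2.75² × L = 23.758294 × 1017.088859 = 24164.296587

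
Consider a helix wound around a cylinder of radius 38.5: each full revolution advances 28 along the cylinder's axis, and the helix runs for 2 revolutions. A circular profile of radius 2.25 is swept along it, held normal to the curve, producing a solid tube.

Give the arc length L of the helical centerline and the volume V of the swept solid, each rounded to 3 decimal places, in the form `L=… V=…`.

L=487.035 V=7745.964

2πR = 2π·38.5 = 241.902634
per-turn = √(241.902634² + 28²) = √(58516.8845 + 784) = √59300.8845 = 243.517729
L = 2 × 243.517729 = 487.035459
V = π·2.25² × L = 15.904313 × 487.035459 = 7745.964283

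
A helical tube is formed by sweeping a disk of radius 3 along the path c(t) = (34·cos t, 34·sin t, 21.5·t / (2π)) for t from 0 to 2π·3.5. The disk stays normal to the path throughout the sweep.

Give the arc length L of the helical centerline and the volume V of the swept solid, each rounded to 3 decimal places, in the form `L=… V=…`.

2πR = 2π·34 = 213.628300
per-turn = √(213.628300² + 21.5²) = √(45637.0508 + 462.25) = √46099.3008 = 214.707477
L = 3.5 × 214.707477 = 751.476170
V = π·3² × L = 28.274334 × 751.476170 = 21247.488137

L=751.476 V=21247.488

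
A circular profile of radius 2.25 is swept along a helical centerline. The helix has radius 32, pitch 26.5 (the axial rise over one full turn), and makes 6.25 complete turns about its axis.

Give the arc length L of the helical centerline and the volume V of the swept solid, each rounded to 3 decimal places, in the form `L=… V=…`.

L=1267.505 V=20158.792

2πR = 2π·32 = 201.061930
per-turn = √(201.061930² + 26.5²) = √(40425.8996 + 702.25) = √41128.1496 = 202.800763
L = 6.25 × 202.800763 = 1267.504771
V = π·2.25² × L = 15.904313 × 1267.504771 = 20158.792366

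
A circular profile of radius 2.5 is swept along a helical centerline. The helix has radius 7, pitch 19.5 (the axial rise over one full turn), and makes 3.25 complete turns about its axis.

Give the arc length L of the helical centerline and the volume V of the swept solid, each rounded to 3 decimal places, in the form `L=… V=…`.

2πR = 2π·7 = 43.982297
per-turn = √(43.982297² + 19.5²) = √(1934.4425 + 380.25) = √2314.6925 = 48.111251
L = 3.25 × 48.111251 = 156.361565
V = π·2.5² × L = 19.634954 × 156.361565 = 3070.152157

L=156.362 V=3070.152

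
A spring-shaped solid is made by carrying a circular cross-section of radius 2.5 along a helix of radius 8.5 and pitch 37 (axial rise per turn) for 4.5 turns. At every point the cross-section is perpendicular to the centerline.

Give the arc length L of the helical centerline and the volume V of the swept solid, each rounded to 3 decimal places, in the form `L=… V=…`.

2πR = 2π·8.5 = 53.407075
per-turn = √(53.407075² + 37²) = √(2852.3157 + 1369) = √4221.3157 = 64.971653
L = 4.5 × 64.971653 = 292.372438
V = π·2.5² × L = 19.634954 × 292.372438 = 5740.719391

L=292.372 V=5740.719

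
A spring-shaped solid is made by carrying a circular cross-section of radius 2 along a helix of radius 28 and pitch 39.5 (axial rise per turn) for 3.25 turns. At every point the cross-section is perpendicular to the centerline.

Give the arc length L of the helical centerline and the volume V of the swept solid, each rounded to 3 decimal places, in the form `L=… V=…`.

2πR = 2π·28 = 175.929189
per-turn = √(175.929189² + 39.5²) = √(30951.0794 + 1560.25) = √32511.3294 = 180.308983
L = 3.25 × 180.308983 = 586.004195
V = π·2² × L = 12.566371 × 586.004195 = 7363.945899

L=586.004 V=7363.946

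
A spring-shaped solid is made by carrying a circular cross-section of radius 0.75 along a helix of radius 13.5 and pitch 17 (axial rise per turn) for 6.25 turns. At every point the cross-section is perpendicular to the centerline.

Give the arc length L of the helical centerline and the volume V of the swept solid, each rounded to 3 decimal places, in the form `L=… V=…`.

2πR = 2π·13.5 = 84.823002
per-turn = √(84.823002² + 17²) = √(7194.9416 + 289) = √7483.9416 = 86.509778
L = 6.25 × 86.509778 = 540.686110
V = π·0.75² × L = 1.767146 × 540.686110 = 955.471224

L=540.686 V=955.471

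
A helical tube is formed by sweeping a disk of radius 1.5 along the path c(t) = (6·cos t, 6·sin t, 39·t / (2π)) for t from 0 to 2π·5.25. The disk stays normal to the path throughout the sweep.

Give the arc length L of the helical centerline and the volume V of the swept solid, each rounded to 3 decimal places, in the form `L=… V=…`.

2πR = 2π·6 = 37.699112
per-turn = √(37.699112² + 39²) = √(1421.2230 + 1521) = √2942.2230 = 54.242262
L = 5.25 × 54.242262 = 284.771878
V = π·1.5² × L = 7.068583 × 284.771878 = 2012.933788

L=284.772 V=2012.934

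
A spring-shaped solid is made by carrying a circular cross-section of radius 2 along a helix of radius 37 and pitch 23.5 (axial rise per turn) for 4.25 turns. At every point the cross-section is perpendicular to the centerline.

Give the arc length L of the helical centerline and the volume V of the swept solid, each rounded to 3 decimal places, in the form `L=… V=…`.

L=993.066 V=12479.235

2πR = 2π·37 = 232.477856
per-turn = √(232.477856² + 23.5²) = √(54045.9537 + 552.25) = √54598.2037 = 233.662585
L = 4.25 × 233.662585 = 993.065987
V = π·2² × L = 12.566371 × 993.065987 = 12479.235236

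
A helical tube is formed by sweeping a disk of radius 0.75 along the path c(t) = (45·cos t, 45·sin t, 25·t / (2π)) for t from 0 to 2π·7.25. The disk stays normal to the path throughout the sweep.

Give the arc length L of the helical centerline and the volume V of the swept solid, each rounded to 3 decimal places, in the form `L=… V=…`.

2πR = 2π·45 = 282.743339
per-turn = √(282.743339² + 25²) = √(79943.7956 + 625) = √80568.7956 = 283.846430
L = 7.25 × 283.846430 = 2057.886615
V = π·0.75² × L = 1.767146 × 2057.886615 = 3636.585828

L=2057.887 V=3636.586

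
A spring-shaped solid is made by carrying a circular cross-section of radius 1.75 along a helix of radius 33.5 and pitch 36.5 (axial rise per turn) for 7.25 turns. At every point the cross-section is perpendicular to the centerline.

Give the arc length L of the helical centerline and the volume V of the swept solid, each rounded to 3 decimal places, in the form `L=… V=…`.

2πR = 2π·33.5 = 210.486708
per-turn = √(210.486708² + 36.5²) = √(44304.6542 + 1332.25) = √45636.9042 = 213.627957
L = 7.25 × 213.627957 = 1548.802691
V = π·1.75² × L = 9.621128 × 1548.802691 = 14901.228162

L=1548.803 V=14901.228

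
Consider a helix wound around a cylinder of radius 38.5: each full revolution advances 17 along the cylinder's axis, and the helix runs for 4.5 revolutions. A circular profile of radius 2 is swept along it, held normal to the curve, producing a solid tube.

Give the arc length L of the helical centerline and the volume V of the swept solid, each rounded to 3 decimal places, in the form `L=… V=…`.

2πR = 2π·38.5 = 241.902634
per-turn = √(241.902634² + 17²) = √(58516.8845 + 289) = √58805.8845 = 242.499246
L = 4.5 × 242.499246 = 1091.246609
V = π·2² × L = 12.566371 × 1091.246609 = 13713.009317

L=1091.247 V=13713.009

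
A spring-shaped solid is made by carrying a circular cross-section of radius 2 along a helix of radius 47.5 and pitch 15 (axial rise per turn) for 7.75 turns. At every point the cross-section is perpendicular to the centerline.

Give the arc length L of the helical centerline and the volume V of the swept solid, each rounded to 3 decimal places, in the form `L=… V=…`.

2πR = 2π·47.5 = 298.451302
per-turn = √(298.451302² + 15²) = √(89073.1797 + 225) = √89298.1797 = 298.828010
L = 7.75 × 298.828010 = 2315.917080
V = π·2² × L = 12.566371 × 2315.917080 = 29102.672334

L=2315.917 V=29102.672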